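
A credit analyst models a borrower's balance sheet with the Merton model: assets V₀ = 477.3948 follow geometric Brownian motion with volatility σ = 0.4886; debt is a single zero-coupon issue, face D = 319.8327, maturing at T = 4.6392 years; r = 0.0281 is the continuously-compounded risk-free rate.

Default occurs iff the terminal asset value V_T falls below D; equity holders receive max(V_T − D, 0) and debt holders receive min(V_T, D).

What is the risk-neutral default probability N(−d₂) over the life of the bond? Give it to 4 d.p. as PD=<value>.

PD=0.5087

d₁ = [ln(V₀/D) + (r + σ²/2)T] / (σ√T)
   = [ln(477.3948/319.8327) + (0.0281 + 0.5·0.4886²)·4.6392] / (0.4886·√4.6392)
   = [0.400546 + 0.684120] / 1.052386 = 1.030673
d₂ = d₁ − σ√T = 1.030673 − 1.052386 = -0.021713
risk-neutral PD = N(−d₂) = N(0.021713) = 0.508662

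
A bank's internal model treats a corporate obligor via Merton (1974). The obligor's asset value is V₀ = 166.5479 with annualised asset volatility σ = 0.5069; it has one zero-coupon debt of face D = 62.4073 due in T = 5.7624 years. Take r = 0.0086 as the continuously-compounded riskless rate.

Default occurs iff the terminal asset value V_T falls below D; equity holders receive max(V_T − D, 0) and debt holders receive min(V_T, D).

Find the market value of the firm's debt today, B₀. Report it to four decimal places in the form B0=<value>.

d₁ = [ln(V₀/D) + (r + σ²/2)T] / (σ√T)
   = [ln(166.5479/62.4073) + (0.0086 + 0.5·0.5069²)·5.7624] / (0.5069·√5.7624)
   = [0.981601 + 0.789874] / 1.216813 = 1.455831
d₂ = d₁ − σ√T = 1.455831 − 1.216813 = 0.239018
N(d₁) = 0.927280,  N(d₂) = 0.594454,  e^(−rT) = 0.951651
E₀ = V₀·N(d₁) − D·e^(−rT)·N(d₂)
   = 166.5479·0.927280 − 62.4073·0.951651·0.594454 = 119.131976
B₀ = V₀ − E₀ = 166.5479 − 119.131976 = 47.415924

B0=47.4159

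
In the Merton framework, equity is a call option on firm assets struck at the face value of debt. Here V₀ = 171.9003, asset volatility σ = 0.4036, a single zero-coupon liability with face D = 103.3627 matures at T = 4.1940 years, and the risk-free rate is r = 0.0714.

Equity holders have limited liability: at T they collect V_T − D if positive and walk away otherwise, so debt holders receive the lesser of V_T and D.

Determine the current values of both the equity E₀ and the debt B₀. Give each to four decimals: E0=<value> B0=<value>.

d₁ = [ln(V₀/D) + (r + σ²/2)T] / (σ√T)
   = [ln(171.9003/103.3627) + (0.0714 + 0.5·0.4036²)·4.1940] / (0.4036·√4.1940)
   = [0.508670 + 0.641038] / 0.826543 = 1.390985
d₂ = d₁ − σ√T = 1.390985 − 0.826543 = 0.564442
N(d₁) = 0.917885,  N(d₂) = 0.713773,  e^(−rT) = 0.741225
E₀ = V₀·N(d₁) − D·e^(−rT)·N(d₂)
   = 171.9003·0.917885 − 103.3627·0.741225·0.713773 = 103.098979
B₀ = V₀ − E₀ = 171.9003 − 103.098979 = 68.801321

E0=103.0990 B0=68.8013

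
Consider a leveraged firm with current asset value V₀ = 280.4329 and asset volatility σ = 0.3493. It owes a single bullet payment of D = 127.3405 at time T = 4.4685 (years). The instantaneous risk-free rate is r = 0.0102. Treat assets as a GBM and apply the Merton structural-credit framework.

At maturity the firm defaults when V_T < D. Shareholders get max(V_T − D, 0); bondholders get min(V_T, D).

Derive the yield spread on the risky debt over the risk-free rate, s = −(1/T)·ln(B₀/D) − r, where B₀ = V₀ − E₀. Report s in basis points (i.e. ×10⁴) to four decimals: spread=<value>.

spread=160.3787

d₁ = [ln(V₀/D) + (r + σ²/2)T] / (σ√T)
   = [ln(280.4329/127.3405) + (0.0102 + 0.5·0.3493²)·4.4685] / (0.3493·√4.4685)
   = [0.789470 + 0.318181] / 0.738379 = 1.500111
d₂ = d₁ − σ√T = 1.500111 − 0.738379 = 0.761731
N(d₁) = 0.933207,  N(d₂) = 0.776890,  e^(−rT) = 0.955444
E₀ = V₀·N(d₁) − D·e^(−rT)·N(d₂)
   = 280.4329·0.933207 − 127.3405·0.955444·0.776890 = 167.180305
B₀ = V₀ − E₀ = 280.4329 − 167.180305 = 113.252595
spread = −(1/T)·ln(B₀/D) − r = −(1/4.4685)·ln(113.252595/127.3405) − 0.0102 = 0.01603787
in basis points: 0.01603787 × 10⁴ = 160.3787 bp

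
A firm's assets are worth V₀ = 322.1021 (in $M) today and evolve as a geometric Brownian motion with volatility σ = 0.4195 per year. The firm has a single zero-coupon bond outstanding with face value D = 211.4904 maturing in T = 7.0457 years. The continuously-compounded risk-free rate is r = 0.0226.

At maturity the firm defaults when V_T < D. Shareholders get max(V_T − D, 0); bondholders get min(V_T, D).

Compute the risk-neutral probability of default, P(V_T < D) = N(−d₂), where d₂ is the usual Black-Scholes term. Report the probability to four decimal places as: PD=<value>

PD=0.5143

d₁ = [ln(V₀/D) + (r + σ²/2)T] / (σ√T)
   = [ln(322.1021/211.4904) + (0.0226 + 0.5·0.4195²)·7.0457] / (0.4195·√7.0457)
   = [0.420689 + 0.779185] / 1.113510 = 1.077560
d₂ = d₁ − σ√T = 1.077560 − 1.113510 = -0.035950
risk-neutral PD = N(−d₂) = N(0.035950) = 0.514339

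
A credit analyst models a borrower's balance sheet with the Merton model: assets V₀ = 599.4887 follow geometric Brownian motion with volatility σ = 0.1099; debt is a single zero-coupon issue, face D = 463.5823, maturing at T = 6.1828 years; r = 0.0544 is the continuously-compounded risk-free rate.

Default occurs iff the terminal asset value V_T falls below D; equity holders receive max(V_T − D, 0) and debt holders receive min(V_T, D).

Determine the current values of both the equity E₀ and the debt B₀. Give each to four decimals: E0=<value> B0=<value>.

E0=268.9562 B0=330.5325

d₁ = [ln(V₀/D) + (r + σ²/2)T] / (σ√T)
   = [ln(599.4887/463.5823) + (0.0544 + 0.5·0.1099²)·6.1828] / (0.1099·√6.1828)
   = [0.257093 + 0.373682] / 0.273269 = 2.308259
d₂ = d₁ − σ√T = 2.308259 − 0.273269 = 2.034990
N(d₁) = 0.989508,  N(d₂) = 0.979074,  e^(−rT) = 0.714377
E₀ = V₀·N(d₁) − D·e^(−rT)·N(d₂)
   = 599.4887·0.989508 − 463.5823·0.714377·0.979074 = 268.956167
B₀ = V₀ − E₀ = 599.4887 − 268.956167 = 330.532533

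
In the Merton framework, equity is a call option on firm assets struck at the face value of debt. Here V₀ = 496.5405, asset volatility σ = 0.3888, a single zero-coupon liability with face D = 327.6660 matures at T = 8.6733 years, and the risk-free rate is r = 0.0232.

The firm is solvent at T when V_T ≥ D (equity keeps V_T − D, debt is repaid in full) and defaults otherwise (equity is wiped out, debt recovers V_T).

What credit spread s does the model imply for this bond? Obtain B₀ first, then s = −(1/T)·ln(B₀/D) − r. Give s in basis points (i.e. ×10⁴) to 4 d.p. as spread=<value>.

spread=357.4588

d₁ = [ln(V₀/D) + (r + σ²/2)T] / (σ√T)
   = [ln(496.5405/327.6660) + (0.0232 + 0.5·0.3888²)·8.6733] / (0.3888·√8.6733)
   = [0.415670 + 0.856772] / 1.145034 = 1.111270
d₂ = d₁ − σ√T = 1.111270 − 1.145034 = -0.033764
N(d₁) = 0.866774,  N(d₂) = 0.486533,  e^(−rT) = 0.817732
E₀ = V₀·N(d₁) − D·e^(−rT)·N(d₂)
   = 496.5405·0.866774 − 327.6660·0.817732·0.486533 = 300.025356
B₀ = V₀ − E₀ = 496.5405 − 300.025356 = 196.515144
spread = −(1/T)·ln(B₀/D) − r = −(1/8.6733)·ln(196.515144/327.6660) − 0.0232 = 0.03574588
in basis points: 0.03574588 × 10⁴ = 357.4588 bp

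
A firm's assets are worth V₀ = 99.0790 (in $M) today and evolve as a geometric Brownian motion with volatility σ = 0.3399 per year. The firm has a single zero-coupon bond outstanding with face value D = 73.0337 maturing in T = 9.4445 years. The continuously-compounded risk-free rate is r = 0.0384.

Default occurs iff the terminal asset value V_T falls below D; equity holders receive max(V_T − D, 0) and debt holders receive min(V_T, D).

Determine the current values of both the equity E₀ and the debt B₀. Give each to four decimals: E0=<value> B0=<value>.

d₁ = [ln(V₀/D) + (r + σ²/2)T] / (σ√T)
   = [ln(99.0790/73.0337) + (0.0384 + 0.5·0.3399²)·9.4445] / (0.3399·√9.4445)
   = [0.304997 + 0.908240] / 1.044577 = 1.161461
d₂ = d₁ − σ√T = 1.161461 − 1.044577 = 0.116884
N(d₁) = 0.877273,  N(d₂) = 0.546524,  e^(−rT) = 0.695817
E₀ = V₀·N(d₁) − D·e^(−rT)·N(d₂)
   = 99.0790·0.877273 − 73.0337·0.695817·0.546524 = 59.146017
B₀ = V₀ − E₀ = 99.0790 − 59.146017 = 39.932983

E0=59.1460 B0=39.9330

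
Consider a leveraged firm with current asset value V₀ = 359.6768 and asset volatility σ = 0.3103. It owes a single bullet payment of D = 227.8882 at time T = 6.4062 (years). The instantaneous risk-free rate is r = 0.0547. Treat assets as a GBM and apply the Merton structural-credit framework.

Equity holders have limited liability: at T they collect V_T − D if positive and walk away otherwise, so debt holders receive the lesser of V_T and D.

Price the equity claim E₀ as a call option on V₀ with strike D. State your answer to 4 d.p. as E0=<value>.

E0=213.3615

d₁ = [ln(V₀/D) + (r + σ²/2)T] / (σ√T)
   = [ln(359.6768/227.8882) + (0.0547 + 0.5·0.3103²)·6.4062] / (0.3103·√6.4062)
   = [0.456351 + 0.658833] / 0.785384 = 1.419922
d₂ = d₁ − σ√T = 1.419922 − 0.785384 = 0.634538
N(d₁) = 0.922185,  N(d₂) = 0.737135,  e^(−rT) = 0.704393
E₀ = V₀·N(d₁) − D·e^(−rT)·N(d₂)
   = 359.6768·0.922185 − 227.8882·0.704393·0.737135 = 213.361481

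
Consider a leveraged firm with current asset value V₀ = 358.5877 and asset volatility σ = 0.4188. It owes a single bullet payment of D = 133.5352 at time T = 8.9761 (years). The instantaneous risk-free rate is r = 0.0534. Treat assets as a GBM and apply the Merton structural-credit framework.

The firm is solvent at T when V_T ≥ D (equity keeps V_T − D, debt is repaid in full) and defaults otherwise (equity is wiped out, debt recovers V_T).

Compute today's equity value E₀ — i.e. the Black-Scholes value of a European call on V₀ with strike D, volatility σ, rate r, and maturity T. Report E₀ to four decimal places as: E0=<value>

d₁ = [ln(V₀/D) + (r + σ²/2)T] / (σ√T)
   = [ln(358.5877/133.5352) + (0.0534 + 0.5·0.4188²)·8.9761] / (0.4188·√8.9761)
   = [0.987808 + 1.266498] / 1.254731 = 1.796646
d₂ = d₁ − σ√T = 1.796646 − 1.254731 = 0.541915
N(d₁) = 0.963804,  N(d₂) = 0.706061,  e^(−rT) = 0.619202
E₀ = V₀·N(d₁) − D·e^(−rT)·N(d₂)
   = 358.5877·0.963804 − 133.5352·0.619202·0.706061 = 287.227402

E0=287.2274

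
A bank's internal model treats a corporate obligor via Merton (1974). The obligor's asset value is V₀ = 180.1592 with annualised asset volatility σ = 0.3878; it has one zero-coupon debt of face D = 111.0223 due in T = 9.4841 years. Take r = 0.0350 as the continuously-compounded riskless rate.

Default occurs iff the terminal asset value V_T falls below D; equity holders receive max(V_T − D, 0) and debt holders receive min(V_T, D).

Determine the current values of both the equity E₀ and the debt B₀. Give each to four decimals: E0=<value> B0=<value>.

d₁ = [ln(V₀/D) + (r + σ²/2)T] / (σ√T)
   = [ln(180.1592/111.0223) + (0.0350 + 0.5·0.3878²)·9.4841] / (0.3878·√9.4841)
   = [0.484110 + 1.045095] / 1.194279 = 1.280442
d₂ = d₁ − σ√T = 1.280442 − 1.194279 = 0.086162
N(d₁) = 0.899805,  N(d₂) = 0.534331,  e^(−rT) = 0.717528
E₀ = V₀·N(d₁) − D·e^(−rT)·N(d₂)
   = 180.1592·0.899805 − 111.0223·0.717528·0.534331 = 119.542474
B₀ = V₀ − E₀ = 180.1592 − 119.542474 = 60.616726

E0=119.5425 B0=60.6167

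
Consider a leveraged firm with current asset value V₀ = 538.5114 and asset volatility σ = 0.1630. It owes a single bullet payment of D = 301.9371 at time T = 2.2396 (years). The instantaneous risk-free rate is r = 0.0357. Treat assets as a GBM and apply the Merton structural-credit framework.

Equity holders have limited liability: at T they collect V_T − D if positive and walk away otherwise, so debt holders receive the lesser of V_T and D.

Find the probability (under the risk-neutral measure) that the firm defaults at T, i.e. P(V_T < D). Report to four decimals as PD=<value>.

d₁ = [ln(V₀/D) + (r + σ²/2)T] / (σ√T)
   = [ln(538.5114/301.9371) + (0.0357 + 0.5·0.1630²)·2.2396] / (0.1630·√2.2396)
   = [0.578590 + 0.109706] / 0.243934 = 2.821644
d₂ = d₁ − σ√T = 2.821644 − 0.243934 = 2.577709
risk-neutral PD = N(−d₂) = N(-2.577709) = 0.004973

PD=0.0050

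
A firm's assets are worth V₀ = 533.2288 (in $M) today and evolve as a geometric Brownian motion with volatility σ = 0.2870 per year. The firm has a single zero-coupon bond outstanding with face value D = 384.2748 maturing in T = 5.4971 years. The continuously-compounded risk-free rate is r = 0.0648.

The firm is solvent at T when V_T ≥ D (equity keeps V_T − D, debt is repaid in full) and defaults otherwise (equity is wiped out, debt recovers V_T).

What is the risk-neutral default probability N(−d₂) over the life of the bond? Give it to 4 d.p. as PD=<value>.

d₁ = [ln(V₀/D) + (r + σ²/2)T] / (σ√T)
   = [ln(533.2288/384.2748) + (0.0648 + 0.5·0.2870²)·5.4971] / (0.2870·√5.4971)
   = [0.327593 + 0.582607] / 0.672897 = 1.352658
d₂ = d₁ − σ√T = 1.352658 − 0.672897 = 0.679761
risk-neutral PD = N(−d₂) = N(-0.679761) = 0.248328

PD=0.2483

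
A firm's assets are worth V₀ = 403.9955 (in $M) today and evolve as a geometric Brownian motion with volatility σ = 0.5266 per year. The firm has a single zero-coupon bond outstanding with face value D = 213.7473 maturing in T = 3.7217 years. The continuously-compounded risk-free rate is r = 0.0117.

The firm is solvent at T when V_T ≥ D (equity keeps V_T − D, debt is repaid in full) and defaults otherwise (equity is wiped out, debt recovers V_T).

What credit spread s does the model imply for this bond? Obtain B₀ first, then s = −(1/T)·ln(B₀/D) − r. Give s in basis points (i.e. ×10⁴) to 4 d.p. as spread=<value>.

spread=599.2397

d₁ = [ln(V₀/D) + (r + σ²/2)T] / (σ√T)
   = [ln(403.9955/213.7473) + (0.0117 + 0.5·0.5266²)·3.7217] / (0.5266·√3.7217)
   = [0.636609 + 0.559572] / 1.015901 = 1.177458
d₂ = d₁ − σ√T = 1.177458 − 1.015901 = 0.161556
N(d₁) = 0.880494,  N(d₂) = 0.564172,  e^(−rT) = 0.957391
E₀ = V₀·N(d₁) − D·e^(−rT)·N(d₂)
   = 403.9955·0.880494 − 213.7473·0.957391·0.564172 = 240.263403
B₀ = V₀ − E₀ = 403.9955 − 240.263403 = 163.732097
spread = −(1/T)·ln(B₀/D) − r = −(1/3.7217)·ln(163.732097/213.7473) − 0.0117 = 0.05992397
in basis points: 0.05992397 × 10⁴ = 599.2397 bp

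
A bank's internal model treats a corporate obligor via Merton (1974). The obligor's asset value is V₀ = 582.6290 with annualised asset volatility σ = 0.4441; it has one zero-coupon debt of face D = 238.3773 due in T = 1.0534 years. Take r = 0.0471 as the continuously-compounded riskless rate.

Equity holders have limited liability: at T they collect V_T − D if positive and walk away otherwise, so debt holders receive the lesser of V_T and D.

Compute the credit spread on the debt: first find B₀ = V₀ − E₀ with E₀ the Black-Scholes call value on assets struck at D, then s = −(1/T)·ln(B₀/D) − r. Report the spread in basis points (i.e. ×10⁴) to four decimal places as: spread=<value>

spread=47.8971

d₁ = [ln(V₀/D) + (r + σ²/2)T] / (σ√T)
   = [ln(582.6290/238.3773) + (0.0471 + 0.5·0.4441²)·1.0534] / (0.4441·√1.0534)
   = [0.893696 + 0.153493] / 0.455803 = 2.297459
d₂ = d₁ − σ√T = 2.297459 − 0.455803 = 1.841656
N(d₁) = 0.989204,  N(d₂) = 0.967237,  e^(−rT) = 0.951596
E₀ = V₀·N(d₁) − D·e^(−rT)·N(d₂)
   = 582.6290·0.989204 − 238.3773·0.951596·0.967237 = 356.931841
B₀ = V₀ − E₀ = 582.6290 − 356.931841 = 225.697159
spread = −(1/T)·ln(B₀/D) − r = −(1/1.0534)·ln(225.697159/238.3773) − 0.0471 = 0.00478971
in basis points: 0.00478971 × 10⁴ = 47.8971 bp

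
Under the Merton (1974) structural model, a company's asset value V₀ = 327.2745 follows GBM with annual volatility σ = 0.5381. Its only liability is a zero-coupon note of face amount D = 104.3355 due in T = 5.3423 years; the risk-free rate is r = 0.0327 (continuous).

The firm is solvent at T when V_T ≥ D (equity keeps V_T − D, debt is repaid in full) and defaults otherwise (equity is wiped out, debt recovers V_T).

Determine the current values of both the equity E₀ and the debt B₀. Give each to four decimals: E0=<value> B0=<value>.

E0=253.4790 B0=73.7955

d₁ = [ln(V₀/D) + (r + σ²/2)T] / (σ√T)
   = [ln(327.2745/104.3355) + (0.0327 + 0.5·0.5381²)·5.3423] / (0.5381·√5.3423)
   = [1.143188 + 0.948129] / 1.243733 = 1.681484
d₂ = d₁ − σ√T = 1.681484 − 1.243733 = 0.437751
N(d₁) = 0.953665,  N(d₂) = 0.669217,  e^(−rT) = 0.839715
E₀ = V₀·N(d₁) − D·e^(−rT)·N(d₂)
   = 327.2745·0.953665 − 104.3355·0.839715·0.669217 = 253.478973
B₀ = V₀ − E₀ = 327.2745 − 253.478973 = 73.795527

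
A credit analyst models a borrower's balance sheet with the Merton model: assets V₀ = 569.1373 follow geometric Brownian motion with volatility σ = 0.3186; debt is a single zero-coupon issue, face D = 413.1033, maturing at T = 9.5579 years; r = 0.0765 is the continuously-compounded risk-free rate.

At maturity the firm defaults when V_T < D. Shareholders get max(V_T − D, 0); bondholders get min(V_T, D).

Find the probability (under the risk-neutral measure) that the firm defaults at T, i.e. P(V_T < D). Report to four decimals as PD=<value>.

d₁ = [ln(V₀/D) + (r + σ²/2)T] / (σ√T)
   = [ln(569.1373/413.1033) + (0.0765 + 0.5·0.3186²)·9.5579] / (0.3186·√9.5579)
   = [0.320424 + 1.216271] / 0.984979 = 1.560130
d₂ = d₁ − σ√T = 1.560130 − 0.984979 = 0.575151
risk-neutral PD = N(−d₂) = N(-0.575151) = 0.282595

PD=0.2826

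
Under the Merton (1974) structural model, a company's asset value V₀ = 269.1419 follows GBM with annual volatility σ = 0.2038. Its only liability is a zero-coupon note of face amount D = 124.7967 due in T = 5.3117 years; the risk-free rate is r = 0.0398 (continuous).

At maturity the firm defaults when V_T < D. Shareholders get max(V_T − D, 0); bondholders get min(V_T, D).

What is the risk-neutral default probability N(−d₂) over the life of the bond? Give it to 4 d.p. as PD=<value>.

d₁ = [ln(V₀/D) + (r + σ²/2)T] / (σ√T)
   = [ln(269.1419/124.7967) + (0.0398 + 0.5·0.2038²)·5.3117] / (0.2038·√5.3117)
   = [0.768553 + 0.321715] / 0.469700 = 2.321198
d₂ = d₁ − σ√T = 2.321198 − 0.469700 = 1.851497
risk-neutral PD = N(−d₂) = N(-1.851497) = 0.032049

PD=0.0320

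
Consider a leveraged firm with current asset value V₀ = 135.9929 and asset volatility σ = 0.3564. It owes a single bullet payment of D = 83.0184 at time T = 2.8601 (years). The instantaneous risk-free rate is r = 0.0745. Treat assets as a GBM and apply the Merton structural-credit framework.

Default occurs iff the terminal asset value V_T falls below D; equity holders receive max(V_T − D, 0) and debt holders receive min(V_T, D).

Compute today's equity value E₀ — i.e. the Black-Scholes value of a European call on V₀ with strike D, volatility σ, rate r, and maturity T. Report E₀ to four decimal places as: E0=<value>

d₁ = [ln(V₀/D) + (r + σ²/2)T] / (σ√T)
   = [ln(135.9929/83.0184) + (0.0745 + 0.5·0.3564²)·2.8601] / (0.3564·√2.8601)
   = [0.493540 + 0.394724] / 0.602738 = 1.473716
d₂ = d₁ − σ√T = 1.473716 − 0.602738 = 0.870979
N(d₁) = 0.929721,  N(d₂) = 0.808117,  e^(−rT) = 0.808094
E₀ = V₀·N(d₁) − D·e^(−rT)·N(d₂)
   = 135.9929·0.929721 − 83.0184·0.808094·0.808117 = 72.221600

E0=72.2216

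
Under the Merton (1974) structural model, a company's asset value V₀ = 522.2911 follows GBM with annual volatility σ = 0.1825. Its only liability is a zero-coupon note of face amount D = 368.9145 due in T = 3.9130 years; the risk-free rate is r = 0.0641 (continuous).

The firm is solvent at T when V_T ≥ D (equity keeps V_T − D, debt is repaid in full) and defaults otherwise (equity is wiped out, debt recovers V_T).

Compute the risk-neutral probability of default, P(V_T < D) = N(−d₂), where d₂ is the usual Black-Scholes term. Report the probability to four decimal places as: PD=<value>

PD=0.0698

d₁ = [ln(V₀/D) + (r + σ²/2)T] / (σ√T)
   = [ln(522.2911/368.9145) + (0.0641 + 0.5·0.1825²)·3.9130] / (0.1825·√3.9130)
   = [0.347660 + 0.315987] / 0.361009 = 1.838313
d₂ = d₁ − σ√T = 1.838313 − 0.361009 = 1.477304
risk-neutral PD = N(−d₂) = N(-1.477304) = 0.069797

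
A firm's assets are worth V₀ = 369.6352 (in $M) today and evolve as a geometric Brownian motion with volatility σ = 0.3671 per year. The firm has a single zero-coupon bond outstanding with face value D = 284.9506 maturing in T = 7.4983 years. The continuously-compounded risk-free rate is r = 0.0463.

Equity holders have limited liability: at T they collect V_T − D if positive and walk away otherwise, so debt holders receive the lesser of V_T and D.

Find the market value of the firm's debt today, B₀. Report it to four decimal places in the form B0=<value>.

B0=158.4320

d₁ = [ln(V₀/D) + (r + σ²/2)T] / (σ√T)
   = [ln(369.6352/284.9506) + (0.0463 + 0.5·0.3671²)·7.4983] / (0.3671·√7.4983)
   = [0.260201 + 0.852416] / 1.005231 = 1.106827
d₂ = d₁ − σ√T = 1.106827 − 1.005231 = 0.101596
N(d₁) = 0.865816,  N(d₂) = 0.540461,  e^(−rT) = 0.706684
E₀ = V₀·N(d₁) − D·e^(−rT)·N(d₂)
   = 369.6352·0.865816 − 284.9506·0.706684·0.540461 = 211.203165
B₀ = V₀ − E₀ = 369.6352 − 211.203165 = 158.432035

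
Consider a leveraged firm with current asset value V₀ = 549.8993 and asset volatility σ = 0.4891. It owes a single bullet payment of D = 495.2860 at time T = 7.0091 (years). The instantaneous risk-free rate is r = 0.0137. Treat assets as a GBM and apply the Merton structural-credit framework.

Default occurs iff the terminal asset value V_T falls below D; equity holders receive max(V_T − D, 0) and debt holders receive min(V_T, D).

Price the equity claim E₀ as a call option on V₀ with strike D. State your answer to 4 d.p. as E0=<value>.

d₁ = [ln(V₀/D) + (r + σ²/2)T] / (σ√T)
   = [ln(549.8993/495.2860) + (0.0137 + 0.5·0.4891²)·7.0091] / (0.4891·√7.0091)
   = [0.104600 + 0.934379] / 1.294878 = 0.802376
d₂ = d₁ − σ√T = 0.802376 − 1.294878 = -0.492502
N(d₁) = 0.788832,  N(d₂) = 0.311182,  e^(−rT) = 0.908442
E₀ = V₀·N(d₁) − D·e^(−rT)·N(d₂)
   = 549.8993·0.788832 − 495.2860·0.908442·0.311182 = 293.765427

E0=293.7654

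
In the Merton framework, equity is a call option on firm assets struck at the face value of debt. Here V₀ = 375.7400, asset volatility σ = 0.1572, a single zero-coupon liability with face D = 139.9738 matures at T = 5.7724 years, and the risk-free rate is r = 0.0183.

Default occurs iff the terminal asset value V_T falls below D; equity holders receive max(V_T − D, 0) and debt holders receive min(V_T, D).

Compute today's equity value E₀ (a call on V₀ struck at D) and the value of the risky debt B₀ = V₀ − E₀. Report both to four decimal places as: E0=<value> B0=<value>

E0=249.8429 B0=125.8971

d₁ = [ln(V₀/D) + (r + σ²/2)T] / (σ√T)
   = [ln(375.7400/139.9738) + (0.0183 + 0.5·0.1572²)·5.7724] / (0.1572·√5.7724)
   = [0.987442 + 0.176958] / 0.377686 = 3.082986
d₂ = d₁ − σ√T = 3.082986 − 0.377686 = 2.705300
N(d₁) = 0.998975,  N(d₂) = 0.996588,  e^(−rT) = 0.899753
E₀ = V₀·N(d₁) − D·e^(−rT)·N(d₂)
   = 375.7400·0.998975 − 139.9738·0.899753·0.996588 = 249.842863
B₀ = V₀ − E₀ = 375.7400 − 249.842863 = 125.897137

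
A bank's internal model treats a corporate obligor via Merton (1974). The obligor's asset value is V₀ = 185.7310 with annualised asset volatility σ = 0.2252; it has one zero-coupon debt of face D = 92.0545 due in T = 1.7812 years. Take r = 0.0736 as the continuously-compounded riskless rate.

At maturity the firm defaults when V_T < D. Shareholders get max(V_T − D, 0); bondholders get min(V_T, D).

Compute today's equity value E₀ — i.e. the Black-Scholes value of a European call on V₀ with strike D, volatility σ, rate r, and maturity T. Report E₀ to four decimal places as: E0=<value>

d₁ = [ln(V₀/D) + (r + σ²/2)T] / (σ√T)
   = [ln(185.7310/92.0545) + (0.0736 + 0.5·0.2252²)·1.7812] / (0.2252·√1.7812)
   = [0.701919 + 0.176263] / 0.300556 = 2.921862
d₂ = d₁ − σ√T = 2.921862 − 0.300556 = 2.621306
N(d₁) = 0.998260,  N(d₂) = 0.995620,  e^(−rT) = 0.877133
E₀ = V₀·N(d₁) − D·e^(−rT)·N(d₂)
   = 185.7310·0.998260 − 92.0545·0.877133·0.995620 = 105.017445

E0=105.0174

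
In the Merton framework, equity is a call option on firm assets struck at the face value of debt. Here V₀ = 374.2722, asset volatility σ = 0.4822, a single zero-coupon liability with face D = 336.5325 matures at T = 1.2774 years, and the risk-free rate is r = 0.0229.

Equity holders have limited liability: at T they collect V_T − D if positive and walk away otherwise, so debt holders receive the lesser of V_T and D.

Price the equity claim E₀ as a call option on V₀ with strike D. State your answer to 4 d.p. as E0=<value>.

E0=101.2603

d₁ = [ln(V₀/D) + (r + σ²/2)T] / (σ√T)
   = [ln(374.2722/336.5325) + (0.0229 + 0.5·0.4822²)·1.2774] / (0.4822·√1.2774)
   = [0.106289 + 0.177761] / 0.544993 = 0.521199
d₂ = d₁ − σ√T = 0.521199 − 0.544993 = -0.023794
N(d₁) = 0.698886,  N(d₂) = 0.490509,  e^(−rT) = 0.971171
E₀ = V₀·N(d₁) − D·e^(−rT)·N(d₂)
   = 374.2722·0.698886 − 336.5325·0.971171·0.490509 = 101.260311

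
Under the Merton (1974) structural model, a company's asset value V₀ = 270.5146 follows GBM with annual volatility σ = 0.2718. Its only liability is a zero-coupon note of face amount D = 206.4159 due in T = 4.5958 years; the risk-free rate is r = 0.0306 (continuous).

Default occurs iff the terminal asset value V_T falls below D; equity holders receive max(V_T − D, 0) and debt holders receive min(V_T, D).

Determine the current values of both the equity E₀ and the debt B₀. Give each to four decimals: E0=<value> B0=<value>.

d₁ = [ln(V₀/D) + (r + σ²/2)T] / (σ√T)
   = [ln(270.5146/206.4159) + (0.0306 + 0.5·0.2718²)·4.5958] / (0.2718·√4.5958)
   = [0.270433 + 0.310389] / 0.582680 = 0.996812
d₂ = d₁ − σ√T = 0.996812 − 0.582680 = 0.414132
N(d₁) = 0.840572,  N(d₂) = 0.660611,  e^(−rT) = 0.868809
E₀ = V₀·N(d₁) − D·e^(−rT)·N(d₂)
   = 270.5146·0.840572 − 206.4159·0.868809·0.660611 = 108.915583
B₀ = V₀ − E₀ = 270.5146 − 108.915583 = 161.599017

E0=108.9156 B0=161.5990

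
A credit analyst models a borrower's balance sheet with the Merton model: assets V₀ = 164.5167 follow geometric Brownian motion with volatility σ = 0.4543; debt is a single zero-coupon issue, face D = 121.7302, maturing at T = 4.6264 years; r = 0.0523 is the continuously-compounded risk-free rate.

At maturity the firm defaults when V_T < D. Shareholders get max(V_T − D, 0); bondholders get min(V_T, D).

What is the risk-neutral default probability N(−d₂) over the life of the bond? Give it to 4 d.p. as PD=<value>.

PD=0.4732

d₁ = [ln(V₀/D) + (r + σ²/2)T] / (σ√T)
   = [ln(164.5167/121.7302) + (0.0523 + 0.5·0.4543²)·4.6264] / (0.4543·√4.6264)
   = [0.301205 + 0.719379] / 0.977157 = 1.044442
d₂ = d₁ − σ√T = 1.044442 − 0.977157 = 0.067285
risk-neutral PD = N(−d₂) = N(-0.067285) = 0.473177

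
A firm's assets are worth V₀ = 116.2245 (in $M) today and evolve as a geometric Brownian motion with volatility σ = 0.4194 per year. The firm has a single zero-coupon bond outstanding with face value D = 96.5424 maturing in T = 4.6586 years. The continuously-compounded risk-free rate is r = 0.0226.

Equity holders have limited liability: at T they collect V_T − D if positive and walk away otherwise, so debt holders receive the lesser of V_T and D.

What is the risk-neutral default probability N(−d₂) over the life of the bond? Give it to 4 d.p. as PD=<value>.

PD=0.5522

d₁ = [ln(V₀/D) + (r + σ²/2)T] / (σ√T)
   = [ln(116.2245/96.5424) + (0.0226 + 0.5·0.4194²)·4.6586] / (0.4194·√4.6586)
   = [0.185541 + 0.515000] / 0.905224 = 0.773887
d₂ = d₁ − σ√T = 0.773887 − 0.905224 = -0.131337
risk-neutral PD = N(−d₂) = N(0.131337) = 0.552246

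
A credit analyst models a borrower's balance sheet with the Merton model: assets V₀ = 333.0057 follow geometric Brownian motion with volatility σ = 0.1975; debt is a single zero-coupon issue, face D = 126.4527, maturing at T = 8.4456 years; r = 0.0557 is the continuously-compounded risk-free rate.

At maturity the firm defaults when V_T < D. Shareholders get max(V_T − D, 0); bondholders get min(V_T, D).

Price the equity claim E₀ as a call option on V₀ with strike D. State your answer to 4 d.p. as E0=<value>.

E0=254.1823

d₁ = [ln(V₀/D) + (r + σ²/2)T] / (σ√T)
   = [ln(333.0057/126.4527) + (0.0557 + 0.5·0.1975²)·8.4456] / (0.1975·√8.4456)
   = [0.968291 + 0.635136] / 0.573961 = 2.793616
d₂ = d₁ − σ√T = 2.793616 − 0.573961 = 2.219656
N(d₁) = 0.997394,  N(d₂) = 0.986779,  e^(−rT) = 0.624740
E₀ = V₀·N(d₁) − D·e^(−rT)·N(d₂)
   = 333.0057·0.997394 − 126.4527·0.624740·0.986779 = 254.182272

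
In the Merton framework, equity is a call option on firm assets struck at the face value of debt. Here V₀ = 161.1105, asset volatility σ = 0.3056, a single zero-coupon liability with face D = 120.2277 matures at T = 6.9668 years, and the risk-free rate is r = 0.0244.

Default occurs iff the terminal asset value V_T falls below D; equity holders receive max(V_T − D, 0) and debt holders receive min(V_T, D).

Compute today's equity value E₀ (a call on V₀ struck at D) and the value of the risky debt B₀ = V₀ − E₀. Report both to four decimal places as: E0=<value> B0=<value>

d₁ = [ln(V₀/D) + (r + σ²/2)T] / (σ√T)
   = [ln(161.1105/120.2277) + (0.0244 + 0.5·0.3056²)·6.9668] / (0.3056·√6.9668)
   = [0.292703 + 0.495309] / 0.806622 = 0.976929
d₂ = d₁ − σ√T = 0.976929 − 0.806622 = 0.170307
N(d₁) = 0.835698,  N(d₂) = 0.567616,  e^(−rT) = 0.843673
E₀ = V₀·N(d₁) − D·e^(−rT)·N(d₂)
   = 161.1105·0.835698 − 120.2277·0.843673·0.567616 = 77.064792
B₀ = V₀ − E₀ = 161.1105 − 77.064792 = 84.045708

E0=77.0648 B0=84.0457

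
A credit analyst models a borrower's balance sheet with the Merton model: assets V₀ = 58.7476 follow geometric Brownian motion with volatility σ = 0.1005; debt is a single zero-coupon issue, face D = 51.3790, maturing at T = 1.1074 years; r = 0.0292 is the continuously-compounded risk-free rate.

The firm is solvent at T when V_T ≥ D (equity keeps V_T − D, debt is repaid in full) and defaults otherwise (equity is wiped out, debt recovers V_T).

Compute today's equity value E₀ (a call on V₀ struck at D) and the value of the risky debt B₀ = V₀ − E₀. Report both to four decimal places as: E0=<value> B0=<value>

E0=9.1449 B0=49.6027

d₁ = [ln(V₀/D) + (r + σ²/2)T] / (σ√T)
   = [ln(58.7476/51.3790) + (0.0292 + 0.5·0.1005²)·1.1074] / (0.1005·√1.1074)
   = [0.134021 + 0.037929] / 0.105759 = 1.625857
d₂ = d₁ − σ√T = 1.625857 − 0.105759 = 1.520097
N(d₁) = 0.948010,  N(d₂) = 0.935757,  e^(−rT) = 0.968181
E₀ = V₀·N(d₁) − D·e^(−rT)·N(d₂)
   = 58.7476·0.948010 − 51.3790·0.968181·0.935757 = 9.144857
B₀ = V₀ − E₀ = 58.7476 − 9.144857 = 49.602743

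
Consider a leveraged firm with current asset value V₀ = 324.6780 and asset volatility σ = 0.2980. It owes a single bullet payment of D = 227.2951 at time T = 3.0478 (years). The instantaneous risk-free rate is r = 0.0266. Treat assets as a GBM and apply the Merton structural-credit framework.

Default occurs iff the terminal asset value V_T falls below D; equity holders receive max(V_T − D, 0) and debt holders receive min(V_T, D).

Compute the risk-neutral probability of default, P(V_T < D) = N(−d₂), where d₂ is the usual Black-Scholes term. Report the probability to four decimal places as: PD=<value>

d₁ = [ln(V₀/D) + (r + σ²/2)T] / (σ√T)
   = [ln(324.6780/227.2951) + (0.0266 + 0.5·0.2980²)·3.0478] / (0.2980·√3.0478)
   = [0.356585 + 0.216400] / 0.520247 = 1.101371
d₂ = d₁ − σ√T = 1.101371 − 0.520247 = 0.581124
risk-neutral PD = N(−d₂) = N(-0.581124) = 0.280579

PD=0.2806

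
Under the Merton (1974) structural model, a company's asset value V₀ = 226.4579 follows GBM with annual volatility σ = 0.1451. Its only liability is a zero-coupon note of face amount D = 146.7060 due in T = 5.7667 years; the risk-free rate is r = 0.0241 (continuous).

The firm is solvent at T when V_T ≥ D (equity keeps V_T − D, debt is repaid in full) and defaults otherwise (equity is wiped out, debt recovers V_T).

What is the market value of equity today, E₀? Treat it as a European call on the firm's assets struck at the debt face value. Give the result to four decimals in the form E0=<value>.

d₁ = [ln(V₀/D) + (r + σ²/2)T] / (σ√T)
   = [ln(226.4579/146.7060) + (0.0241 + 0.5·0.1451²)·5.7667] / (0.1451·√5.7667)
   = [0.434128 + 0.199684] / 0.348442 = 1.818986
d₂ = d₁ − σ√T = 1.818986 − 0.348442 = 1.470544
N(d₁) = 0.965543,  N(d₂) = 0.929293,  e^(−rT) = 0.870248
E₀ = V₀·N(d₁) − D·e^(−rT)·N(d₂)
   = 226.4579·0.965543 − 146.7060·0.870248·0.929293 = 100.011580

E0=100.0116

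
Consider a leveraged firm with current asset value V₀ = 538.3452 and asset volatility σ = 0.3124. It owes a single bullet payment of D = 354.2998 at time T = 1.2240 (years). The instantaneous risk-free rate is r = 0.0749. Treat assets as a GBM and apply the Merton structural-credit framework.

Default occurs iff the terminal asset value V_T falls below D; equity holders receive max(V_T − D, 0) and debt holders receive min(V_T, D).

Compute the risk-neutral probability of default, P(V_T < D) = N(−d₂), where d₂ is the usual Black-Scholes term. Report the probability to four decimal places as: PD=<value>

PD=0.0963

d₁ = [ln(V₀/D) + (r + σ²/2)T] / (σ√T)
   = [ln(538.3452/354.2998) + (0.0749 + 0.5·0.3124²)·1.2240] / (0.3124·√1.2240)
   = [0.418357 + 0.151405] / 0.345622 = 1.648509
d₂ = d₁ − σ√T = 1.648509 − 0.345622 = 1.302887
risk-neutral PD = N(−d₂) = N(-1.302887) = 0.096307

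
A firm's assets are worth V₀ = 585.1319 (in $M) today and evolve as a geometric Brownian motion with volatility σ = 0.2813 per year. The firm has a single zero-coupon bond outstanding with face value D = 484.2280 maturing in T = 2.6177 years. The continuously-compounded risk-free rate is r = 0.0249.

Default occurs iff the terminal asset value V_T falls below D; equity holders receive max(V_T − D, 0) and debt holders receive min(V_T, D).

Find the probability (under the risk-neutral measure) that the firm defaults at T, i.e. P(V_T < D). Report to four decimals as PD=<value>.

PD=0.3701

d₁ = [ln(V₀/D) + (r + σ²/2)T] / (σ√T)
   = [ln(585.1319/484.2280) + (0.0249 + 0.5·0.2813²)·2.6177] / (0.2813·√2.6177)
   = [0.189281 + 0.168750] / 0.455124 = 0.786667
d₂ = d₁ − σ√T = 0.786667 − 0.455124 = 0.331543
risk-neutral PD = N(−d₂) = N(-0.331543) = 0.370117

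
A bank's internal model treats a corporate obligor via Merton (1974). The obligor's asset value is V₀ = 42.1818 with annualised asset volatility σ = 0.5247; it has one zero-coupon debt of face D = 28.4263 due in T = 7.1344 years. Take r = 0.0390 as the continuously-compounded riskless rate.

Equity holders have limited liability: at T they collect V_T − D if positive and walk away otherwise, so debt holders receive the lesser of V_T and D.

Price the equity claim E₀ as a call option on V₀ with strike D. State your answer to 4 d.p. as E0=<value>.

E0=28.2875

d₁ = [ln(V₀/D) + (r + σ²/2)T] / (σ√T)
   = [ln(42.1818/28.4263) + (0.0390 + 0.5·0.5247²)·7.1344] / (0.5247·√7.1344)
   = [0.394674 + 1.260328] / 1.401489 = 1.180888
d₂ = d₁ − σ√T = 1.180888 − 1.401489 = -0.220601
N(d₁) = 0.881176,  N(d₂) = 0.412701,  e^(−rT) = 0.757114
E₀ = V₀·N(d₁) − D·e^(−rT)·N(d₂)
   = 42.1818·0.881176 − 28.4263·0.757114·0.412701 = 28.287468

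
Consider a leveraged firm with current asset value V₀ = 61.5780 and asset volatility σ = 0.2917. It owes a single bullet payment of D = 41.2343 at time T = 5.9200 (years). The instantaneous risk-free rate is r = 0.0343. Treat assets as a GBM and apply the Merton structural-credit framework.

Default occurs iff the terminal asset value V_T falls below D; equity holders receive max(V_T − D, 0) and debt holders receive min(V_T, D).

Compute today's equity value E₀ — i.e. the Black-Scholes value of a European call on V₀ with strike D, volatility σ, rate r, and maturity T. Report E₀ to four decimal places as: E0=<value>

d₁ = [ln(V₀/D) + (r + σ²/2)T] / (σ√T)
   = [ln(61.5780/41.2343) + (0.0343 + 0.5·0.2917²)·5.9200] / (0.2917·√5.9200)
   = [0.401034 + 0.454919] / 0.709737 = 1.206015
d₂ = d₁ − σ√T = 1.206015 − 0.709737 = 0.496279
N(d₁) = 0.886094,  N(d₂) = 0.690151,  e^(−rT) = 0.816233
E₀ = V₀·N(d₁) − D·e^(−rT)·N(d₂)
   = 61.5780·0.886094 − 41.2343·0.816233·0.690151 = 31.335649

E0=31.3356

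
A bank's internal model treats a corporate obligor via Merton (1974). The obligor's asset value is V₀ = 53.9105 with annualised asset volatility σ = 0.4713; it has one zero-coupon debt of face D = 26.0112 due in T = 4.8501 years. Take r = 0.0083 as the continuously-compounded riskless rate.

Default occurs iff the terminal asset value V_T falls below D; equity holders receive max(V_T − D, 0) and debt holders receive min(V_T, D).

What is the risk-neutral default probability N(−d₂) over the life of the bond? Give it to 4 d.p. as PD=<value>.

PD=0.4122

d₁ = [ln(V₀/D) + (r + σ²/2)T] / (σ√T)
   = [ln(53.9105/26.0112) + (0.0083 + 0.5·0.4713²)·4.8501] / (0.4713·√4.8501)
   = [0.728798 + 0.578917] / 1.037941 = 1.259912
d₂ = d₁ − σ√T = 1.259912 − 1.037941 = 0.221971
risk-neutral PD = N(−d₂) = N(-0.221971) = 0.412168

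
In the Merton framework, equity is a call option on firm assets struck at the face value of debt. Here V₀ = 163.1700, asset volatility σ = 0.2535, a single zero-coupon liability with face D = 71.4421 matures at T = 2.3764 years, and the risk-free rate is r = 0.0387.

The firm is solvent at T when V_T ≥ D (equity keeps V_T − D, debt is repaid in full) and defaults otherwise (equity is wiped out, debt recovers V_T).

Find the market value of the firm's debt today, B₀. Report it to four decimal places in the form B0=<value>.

d₁ = [ln(V₀/D) + (r + σ²/2)T] / (σ√T)
   = [ln(163.1700/71.4421) + (0.0387 + 0.5·0.2535²)·2.3764] / (0.2535·√2.3764)
   = [0.825905 + 0.168323] / 0.390785 = 2.544183
d₂ = d₁ − σ√T = 2.544183 − 0.390785 = 2.153399
N(d₁) = 0.994523,  N(d₂) = 0.984356,  e^(−rT) = 0.912136
E₀ = V₀·N(d₁) − D·e^(−rT)·N(d₂)
   = 163.1700·0.994523 − 71.4421·0.912136·0.984356 = 98.130911
B₀ = V₀ − E₀ = 163.1700 − 98.130911 = 65.039089

B0=65.0391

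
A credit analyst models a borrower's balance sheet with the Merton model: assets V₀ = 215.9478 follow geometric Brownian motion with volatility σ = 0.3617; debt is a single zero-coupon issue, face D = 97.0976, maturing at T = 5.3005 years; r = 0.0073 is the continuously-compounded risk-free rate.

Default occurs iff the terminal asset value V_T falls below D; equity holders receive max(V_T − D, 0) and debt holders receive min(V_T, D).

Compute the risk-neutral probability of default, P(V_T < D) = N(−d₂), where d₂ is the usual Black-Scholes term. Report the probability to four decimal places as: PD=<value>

d₁ = [ln(V₀/D) + (r + σ²/2)T] / (σ√T)
   = [ln(215.9478/97.0976) + (0.0073 + 0.5·0.3617²)·5.3005] / (0.3617·√5.3005)
   = [0.799320 + 0.385418] / 0.832735 = 1.422706
d₂ = d₁ − σ√T = 1.422706 − 0.832735 = 0.589971
risk-neutral PD = N(−d₂) = N(-0.589971) = 0.277605

PD=0.2776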